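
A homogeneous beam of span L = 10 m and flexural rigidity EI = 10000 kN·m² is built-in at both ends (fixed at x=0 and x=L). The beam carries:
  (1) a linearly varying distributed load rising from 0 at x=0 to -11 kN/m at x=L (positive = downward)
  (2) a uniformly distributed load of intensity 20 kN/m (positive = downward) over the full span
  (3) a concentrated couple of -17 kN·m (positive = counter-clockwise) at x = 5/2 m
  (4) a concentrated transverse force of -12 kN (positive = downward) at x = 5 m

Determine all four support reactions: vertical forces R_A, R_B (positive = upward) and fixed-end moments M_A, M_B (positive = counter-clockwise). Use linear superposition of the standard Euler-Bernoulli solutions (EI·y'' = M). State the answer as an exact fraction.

Load 1 — triangular load w₀=-11 kN/m (0→w₀ over full span):
  R_A = 3w₀L/20 = 3·(-11)·10/20 = -33/2 kN
  M_A = w₀L²/30 = (-11)·10²/30 = -110/3 kN·m
  R_B = 7w₀L/20 = 7·(-11)·10/20 = -77/2 kN
  M_B = -w₀L²/20 = -(-11)·10²/20 = 55 kN·m
Load 2 — uniform load w=20 kN/m over full span:
  R_A = wL/2 = 20·10/2 = 100 kN
  M_A = wL²/12 = 20·10²/12 = 500/3 kN·m
  R_B = wL/2 = 20·10/2 = 100 kN
  M_B = -wL²/12 = -20·10²/12 = -500/3 kN·m
Load 3 — applied couple M₀=-17 kN·m at a=5/2 m (b=L-a=15/2):
  R_A = 6M₀ab/L³ = 6·(-17)·(5/2)·(15/2)/10³ = -153/80 kN
  M_A = M₀b(2a-b)/L² = (-17)·(15/2)·(2·(5/2)-(15/2))/10² = 51/16 kN·m
  R_B = -6M₀ab/L³ = -6·(-17)·(5/2)·(15/2)/10³ = 153/80 kN
  M_B = M₀a(2b-a)/L² = (-17)·(5/2)·(2·(15/2)-(5/2))/10² = -85/16 kN·m
Load 4 — point force P=-12 kN at a=5 m (b=L-a=5):
  R_A = Pb²(3a+b)/L³ = (-12)·5²·(3·5+5)/10³ = -6 kN
  M_A = Pab²/L² = (-12)·5·5²/10² = -15 kN·m
  R_B = Pa²(a+3b)/L³ = (-12)·5²·(5+3·5)/10³ = -6 kN
  M_B = -Pa²b/L² = -(-12)·5²·5/10² = 15 kN·m
Superposition: R_A = 6047/80 kN, M_A = 1891/16 kN·m, R_B = 4593/80 kN, M_B = -4895/48 kN·m

R_A = 6047/80 kN, M_A = 1891/16 kN·m, R_B = 4593/80 kN, M_B = -4895/48 kN·m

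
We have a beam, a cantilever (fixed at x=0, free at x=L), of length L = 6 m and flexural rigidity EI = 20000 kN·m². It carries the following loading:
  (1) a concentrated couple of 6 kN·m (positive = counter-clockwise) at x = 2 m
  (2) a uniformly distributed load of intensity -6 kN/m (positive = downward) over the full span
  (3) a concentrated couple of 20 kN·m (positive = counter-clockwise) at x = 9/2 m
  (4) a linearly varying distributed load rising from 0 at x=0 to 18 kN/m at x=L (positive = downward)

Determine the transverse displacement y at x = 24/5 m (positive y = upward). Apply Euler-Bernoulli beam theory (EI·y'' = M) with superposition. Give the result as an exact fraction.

y(24/5) = -17758581/625000000 m

Load 1 — applied couple M₀=6 kN·m at a=2 m (b=L-a=4):
  y_1 = M₀a(2x-a)/(2EI)  [x>a] = 6·2·(2·(24/5)-2)/(2·20000) = 57/25000 m
Load 2 — uniform load w=-6 kN/m over full span:
  y_2 = -wx²(x²-4Lx+6L²)/(24EI) = -(-6)·(24/5)²·((24/5)²-4·6·(24/5)+6·6²)/(24·20000) = 13932/390625 m
Load 3 — applied couple M₀=20 kN·m at a=9/2 m (b=L-a=3/2):
  y_3 = M₀a(2x-a)/(2EI)  [x>a] = 20·(9/2)·(2·(24/5)-(9/2))/(2·20000) = 459/40000 m
Load 4 — triangular load w₀=18 kN/m (0→w₀ over full span):
  y_4 = (w₀Lx³/12-w₀L²x²/6-w₀x⁵/(120L))/EI = (18·6·(24/5)³/12-18·6²·(24/5)²/6-18·(24/5)⁵/(120·6))/20000 = -760104/9765625 m
Superposition: y = Σ y_i = -17758581/625000000 m ≈ -0.028414 m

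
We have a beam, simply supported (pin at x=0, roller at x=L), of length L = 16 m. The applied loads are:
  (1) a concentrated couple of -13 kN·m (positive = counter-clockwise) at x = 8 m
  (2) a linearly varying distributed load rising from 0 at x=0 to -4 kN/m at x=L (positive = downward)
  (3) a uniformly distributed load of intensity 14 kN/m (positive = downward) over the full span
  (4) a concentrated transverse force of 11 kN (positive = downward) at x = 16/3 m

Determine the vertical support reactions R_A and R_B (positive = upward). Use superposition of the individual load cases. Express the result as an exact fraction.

R_A = 5177/48 kN, R_B = 4567/48 kN

Load 1 — applied couple M₀=-13 kN·m at a=8 m (b=L-a=8):
  R_A = M₀/L = (-13)/16 = -13/16 kN
  R_B = -M₀/L = -(-13)/16 = 13/16 kN
Load 2 — triangular load w₀=-4 kN/m (0→w₀ over full span):
  R_A = w₀L/6 = (-4)·16/6 = -32/3 kN
  R_B = w₀L/3 = (-4)·16/3 = -64/3 kN
Load 3 — uniform load w=14 kN/m over full span:
  R_A = wL/2 = 14·16/2 = 112 kN
  R_B = wL/2 = 14·16/2 = 112 kN
Load 4 — point force P=11 kN at a=16/3 m (b=L-a=32/3):
  R_A = Pb/L = 11·(32/3)/16 = 22/3 kN
  R_B = Pa/L = 11·(16/3)/16 = 11/3 kN
Superposition: R_A = 5177/48 kN, R_B = 4567/48 kN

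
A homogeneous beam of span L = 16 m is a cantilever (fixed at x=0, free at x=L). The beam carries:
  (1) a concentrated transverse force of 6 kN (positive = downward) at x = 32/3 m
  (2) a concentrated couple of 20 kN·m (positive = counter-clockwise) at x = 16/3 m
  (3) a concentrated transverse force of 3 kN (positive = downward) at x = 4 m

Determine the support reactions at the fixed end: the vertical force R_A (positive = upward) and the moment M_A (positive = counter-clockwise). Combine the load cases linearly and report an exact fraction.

Load 1 — point force P=6 kN at a=32/3 m (b=L-a=16/3):
  R_A = P = 6 kN
  M_A = Pa = 6·(32/3) = 64 kN·m
Load 2 — applied couple M₀=20 kN·m at a=16/3 m (b=L-a=32/3):
  R_A = 0 kN
  M_A = -M₀ = -20 kN·m
Load 3 — point force P=3 kN at a=4 m (b=L-a=12):
  R_A = P = 3 kN
  M_A = Pa = 3·4 = 12 kN·m
Superposition: R_A = 9 kN, M_A = 56 kN·m

R_A = 9 kN, M_A = 56 kN·m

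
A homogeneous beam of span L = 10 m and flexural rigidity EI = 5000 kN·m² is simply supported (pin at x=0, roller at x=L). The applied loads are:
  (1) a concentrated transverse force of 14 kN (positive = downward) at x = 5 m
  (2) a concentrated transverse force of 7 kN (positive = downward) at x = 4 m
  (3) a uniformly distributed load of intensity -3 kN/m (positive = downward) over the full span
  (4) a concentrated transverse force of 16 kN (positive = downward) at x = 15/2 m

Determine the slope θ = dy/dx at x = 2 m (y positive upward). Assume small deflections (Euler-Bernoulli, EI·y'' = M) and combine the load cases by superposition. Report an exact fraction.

Load 1 — point force P=14 kN at a=5 m (b=L-a=5):
  θ_1 = -Pb(L²-b²-3x²)/(6LEI)  [x≤a] = -14·5·(10²-5²-3·2²)/(6·10·5000) = -147/10000 rad
Load 2 — point force P=7 kN at a=4 m (b=L-a=6):
  θ_2 = -Pb(L²-b²-3x²)/(6LEI)  [x≤a] = -7·6·(10²-6²-3·2²)/(6·10·5000) = -91/12500 rad
Load 3 — uniform load w=-3 kN/m over full span:
  θ_3 = -w(L³-6Lx²+4x³)/(24EI) = -(-3)·(10³-6·10·2²+4·2³)/(24·5000) = 99/5000 rad
Load 4 — point force P=16 kN at a=15/2 m (b=L-a=5/2):
  θ_4 = -Pb(L²-b²-3x²)/(6LEI)  [x≤a] = -16·(5/2)·(10²-(5/2)²-3·2²)/(6·10·5000) = -109/10000 rad
Superposition: θ = Σ θ_i = -327/25000 rad ≈ -0.013080 rad

θ(2) = -327/25000 rad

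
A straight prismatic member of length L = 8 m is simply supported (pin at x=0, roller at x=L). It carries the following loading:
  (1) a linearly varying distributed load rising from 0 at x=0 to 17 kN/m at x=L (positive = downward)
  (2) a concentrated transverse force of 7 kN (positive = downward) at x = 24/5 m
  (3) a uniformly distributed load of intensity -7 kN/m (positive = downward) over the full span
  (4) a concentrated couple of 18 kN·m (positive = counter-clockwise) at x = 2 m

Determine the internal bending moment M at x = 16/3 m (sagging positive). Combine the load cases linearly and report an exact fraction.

Load 1 — triangular load w₀=17 kN/m (0→w₀ over full span):
  M_1 = w₀Lx/6 - w₀x³/(6L) = 17·8·(16/3)/6 - 17·(16/3)³/(6·8) = 5440/81 kN·m
Load 2 — point force P=7 kN at a=24/5 m (b=L-a=16/5):
  M_2 = Pa(L-x)/L  [x>a] = 7·(24/5)·(8-(16/3))/8 = 56/5 kN·m
Load 3 — uniform load w=-7 kN/m over full span:
  M_3 = wx(L-x)/2 = (-7)·(16/3)·(8-(16/3))/2 = -448/9 kN·m
Load 4 — applied couple M₀=18 kN·m at a=2 m (b=L-a=6):
  M_4 = M₀x/L - M₀  [x>a] = 18·(16/3)/8 - 18 = -6 kN·m
Superposition: M = Σ M_i = 9146/405 kN·m ≈ 22.582716 kN·m

M(16/3) = 9146/405 kN·m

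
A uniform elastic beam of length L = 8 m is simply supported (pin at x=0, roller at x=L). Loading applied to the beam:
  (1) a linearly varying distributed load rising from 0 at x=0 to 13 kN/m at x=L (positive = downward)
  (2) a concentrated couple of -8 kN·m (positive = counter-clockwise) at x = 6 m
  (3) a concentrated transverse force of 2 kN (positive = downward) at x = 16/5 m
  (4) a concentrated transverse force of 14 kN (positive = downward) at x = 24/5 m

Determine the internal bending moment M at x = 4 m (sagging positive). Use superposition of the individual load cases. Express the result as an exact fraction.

M(4) = 368/5 kN·m

Load 1 — triangular load w₀=13 kN/m (0→w₀ over full span):
  M_1 = w₀Lx/6 - w₀x³/(6L) = 13·8·4/6 - 13·4³/(6·8) = 52 kN·m
Load 2 — applied couple M₀=-8 kN·m at a=6 m (b=L-a=2):
  M_2 = M₀x/L  [x≤a] = (-8)·4/8 = -4 kN·m
Load 3 — point force P=2 kN at a=16/5 m (b=L-a=24/5):
  M_3 = Pa(L-x)/L  [x>a] = 2·(16/5)·(8-4)/8 = 16/5 kN·m
Load 4 — point force P=14 kN at a=24/5 m (b=L-a=16/5):
  M_4 = Pbx/L  [x≤a] = 14·(16/5)·4/8 = 112/5 kN·m
Superposition: M = Σ M_i = 368/5 kN·m ≈ 73.600000 kN·m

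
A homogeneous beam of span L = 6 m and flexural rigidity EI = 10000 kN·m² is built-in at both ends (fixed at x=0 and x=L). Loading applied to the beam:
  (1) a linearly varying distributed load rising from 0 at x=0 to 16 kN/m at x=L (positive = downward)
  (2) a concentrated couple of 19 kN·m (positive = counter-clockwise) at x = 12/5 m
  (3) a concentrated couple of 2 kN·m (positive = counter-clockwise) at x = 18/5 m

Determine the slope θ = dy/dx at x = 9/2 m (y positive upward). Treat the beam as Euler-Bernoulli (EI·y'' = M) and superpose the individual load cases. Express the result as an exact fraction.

θ(9/2) = 4011/4000000 rad

Load 1 — triangular load w₀=16 kN/m (0→w₀ over full span):
  θ_1 = -w₀(2x(L-x)(L-2x)(x+2L)+x²(L-x)²)/(120LEI) = -16·(2·(9/2)·(6-(9/2))·(6-2·(9/2))·((9/2)+2·6)+(9/2)²·(6-(9/2))²)/(120·6·10000) = 1107/800000 rad
Load 2 — applied couple M₀=19 kN·m at a=12/5 m (b=L-a=18/5):
  θ_2 = (R_Ax²/2 - M_Ax - M₀(x-a))/EI  [x>a] with R_A=114/25, M_A=57/25 = ((114/25)·(9/2)²/2 - (57/25)·(9/2) - 19·((9/2)-(12/5)))/10000 = -399/1000000 rad
Load 3 — applied couple M₀=2 kN·m at a=18/5 m (b=L-a=12/5):
  θ_3 = (R_Ax²/2 - M_Ax - M₀(x-a))/EI  [x>a] with R_A=12/25, M_A=16/25 = ((12/25)·(9/2)²/2 - (16/25)·(9/2) - 2·((9/2)-(18/5)))/10000 = 9/500000 rad
Superposition: θ = Σ θ_i = 4011/4000000 rad ≈ 0.001003 rad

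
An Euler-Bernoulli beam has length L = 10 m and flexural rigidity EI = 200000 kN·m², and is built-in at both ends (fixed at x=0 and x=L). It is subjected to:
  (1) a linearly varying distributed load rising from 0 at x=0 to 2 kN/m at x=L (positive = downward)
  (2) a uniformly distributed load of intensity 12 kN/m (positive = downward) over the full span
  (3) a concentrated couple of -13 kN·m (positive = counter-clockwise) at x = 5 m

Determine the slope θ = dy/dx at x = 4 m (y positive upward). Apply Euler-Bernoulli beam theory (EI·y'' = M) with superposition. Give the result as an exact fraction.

Load 1 — triangular load w₀=2 kN/m (0→w₀ over full span):
  θ_1 = -w₀(2x(L-x)(L-2x)(x+2L)+x²(L-x)²)/(120LEI) = -2·(2·4·(10-4)·(10-2·4)·(4+2·10)+4²·(10-4)²)/(120·10·200000) = -3/125000 rad
Load 2 — uniform load w=12 kN/m over full span:
  θ_2 = -wx(L-x)(L-2x)/(12EI) = -12·4·(10-4)·(10-2·4)/(12·200000) = -3/12500 rad
Load 3 — applied couple M₀=-13 kN·m at a=5 m (b=L-a=5):
  θ_3 = (R_Ax²/2 - M_Ax)/EI  [x≤a] with R_A=-39/20, M_A=-13/4 = ((-39/20)·4²/2 - (-13/4)·4)/200000 = -13/1000000 rad
Superposition: θ = Σ θ_i = -277/1000000 rad ≈ -0.000277 rad

θ(4) = -277/1000000 rad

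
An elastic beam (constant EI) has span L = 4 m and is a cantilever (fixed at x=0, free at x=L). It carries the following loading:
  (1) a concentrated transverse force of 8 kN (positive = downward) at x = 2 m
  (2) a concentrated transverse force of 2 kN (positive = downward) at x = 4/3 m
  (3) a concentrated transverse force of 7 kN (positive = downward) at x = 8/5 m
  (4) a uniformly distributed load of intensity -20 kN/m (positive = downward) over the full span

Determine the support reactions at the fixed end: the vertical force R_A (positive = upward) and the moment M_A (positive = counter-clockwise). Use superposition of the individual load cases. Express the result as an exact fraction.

R_A = -63 kN, M_A = -1952/15 kN·m

Load 1 — point force P=8 kN at a=2 m (b=L-a=2):
  R_A = P = 8 kN
  M_A = Pa = 8·2 = 16 kN·m
Load 2 — point force P=2 kN at a=4/3 m (b=L-a=8/3):
  R_A = P = 2 kN
  M_A = Pa = 2·(4/3) = 8/3 kN·m
Load 3 — point force P=7 kN at a=8/5 m (b=L-a=12/5):
  R_A = P = 7 kN
  M_A = Pa = 7·(8/5) = 56/5 kN·m
Load 4 — uniform load w=-20 kN/m over full span:
  R_A = wL = (-20)·4 = -80 kN
  M_A = wL²/2 = (-20)·4²/2 = -160 kN·m
Superposition: R_A = -63 kN, M_A = -1952/15 kN·m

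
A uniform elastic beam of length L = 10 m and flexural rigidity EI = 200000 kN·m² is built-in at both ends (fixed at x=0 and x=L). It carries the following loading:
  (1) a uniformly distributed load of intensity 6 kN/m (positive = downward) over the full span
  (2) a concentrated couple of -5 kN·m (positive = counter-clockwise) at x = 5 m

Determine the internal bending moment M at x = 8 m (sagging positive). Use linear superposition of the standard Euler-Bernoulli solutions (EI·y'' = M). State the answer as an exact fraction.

Load 1 — uniform load w=6 kN/m over full span:
  M_1 = wLx/2 - wL²/12 - wx²/2 = 6·10·8/2 - 6·10²/12 - 6·8²/2 = -2 kN·m
Load 2 — applied couple M₀=-5 kN·m at a=5 m (b=L-a=5):
  M_2 = R_Ax - M_A - M₀  [x>a] with R_A=-3/4, M_A=-5/4 = (-3/4)·8 - (-5/4) - (-5) = 1/4 kN·m
Superposition: M = Σ M_i = -7/4 kN·m ≈ -1.750000 kN·m

M(8) = -7/4 kN·m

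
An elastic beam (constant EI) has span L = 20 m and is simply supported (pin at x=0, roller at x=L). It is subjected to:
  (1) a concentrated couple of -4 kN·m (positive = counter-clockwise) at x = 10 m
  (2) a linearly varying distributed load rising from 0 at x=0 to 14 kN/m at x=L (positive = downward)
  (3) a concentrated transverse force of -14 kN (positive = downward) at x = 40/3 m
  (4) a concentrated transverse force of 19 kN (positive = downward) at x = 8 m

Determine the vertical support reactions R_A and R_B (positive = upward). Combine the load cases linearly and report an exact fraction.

Load 1 — applied couple M₀=-4 kN·m at a=10 m (b=L-a=10):
  R_A = M₀/L = (-4)/20 = -1/5 kN
  R_B = -M₀/L = -(-4)/20 = 1/5 kN
Load 2 — triangular load w₀=14 kN/m (0→w₀ over full span):
  R_A = w₀L/6 = 14·20/6 = 140/3 kN
  R_B = w₀L/3 = 14·20/3 = 280/3 kN
Load 3 — point force P=-14 kN at a=40/3 m (b=L-a=20/3):
  R_A = Pb/L = (-14)·(20/3)/20 = -14/3 kN
  R_B = Pa/L = (-14)·(40/3)/20 = -28/3 kN
Load 4 — point force P=19 kN at a=8 m (b=L-a=12):
  R_A = Pb/L = 19·12/20 = 57/5 kN
  R_B = Pa/L = 19·8/20 = 38/5 kN
Superposition: R_A = 266/5 kN, R_B = 459/5 kN

R_A = 266/5 kN, R_B = 459/5 kN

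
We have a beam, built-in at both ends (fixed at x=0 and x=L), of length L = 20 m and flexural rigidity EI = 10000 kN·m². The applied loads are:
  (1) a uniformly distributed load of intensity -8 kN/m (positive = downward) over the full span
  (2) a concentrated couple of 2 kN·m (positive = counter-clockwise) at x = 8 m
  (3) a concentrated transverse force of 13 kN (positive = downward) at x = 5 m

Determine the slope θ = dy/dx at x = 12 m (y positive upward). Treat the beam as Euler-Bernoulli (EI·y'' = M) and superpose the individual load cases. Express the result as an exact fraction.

θ(12) = -56003/2500000 rad

Load 1 — uniform load w=-8 kN/m over full span:
  θ_1 = -wx(L-x)(L-2x)/(12EI) = -(-8)·12·(20-12)·(20-2·12)/(12·10000) = -16/625 rad
Load 2 — applied couple M₀=2 kN·m at a=8 m (b=L-a=12):
  θ_2 = (R_Ax²/2 - M_Ax - M₀(x-a))/EI  [x>a] with R_A=18/125, M_A=6/25 = ((18/125)·12²/2 - (6/25)·12 - 2·(12-8))/10000 = -4/78125 rad
Load 3 — point force P=13 kN at a=5 m (b=L-a=15):
  θ_3 = Pa²(L-x)(2bL-(3b+a)(L-x))/(2L³EI)  [x>a] = 13·5²·(20-12)·(2·15·20-(3·15+5)·(20-12))/(2·20³·10000) = 13/4000 rad
Superposition: θ = Σ θ_i = -56003/2500000 rad ≈ -0.022401 rad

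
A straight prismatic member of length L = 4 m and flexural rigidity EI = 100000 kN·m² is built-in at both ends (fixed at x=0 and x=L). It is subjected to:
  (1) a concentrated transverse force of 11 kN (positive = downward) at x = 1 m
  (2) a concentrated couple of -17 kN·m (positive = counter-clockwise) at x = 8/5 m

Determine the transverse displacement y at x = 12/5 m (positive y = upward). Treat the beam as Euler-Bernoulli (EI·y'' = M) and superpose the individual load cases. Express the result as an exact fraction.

y(12/5) = -19931/468750000 m

Load 1 — point force P=11 kN at a=1 m (b=L-a=3):
  y_1 = -Pa²(L-x)²(3bL-(3b+a)(L-x))/(6L³EI)  [x>a] = -11·1²·(4-(12/5))²·(3·3·4-(3·3+1)·(4-(12/5)))/(6·4³·100000) = -11/750000 m
Load 2 — applied couple M₀=-17 kN·m at a=8/5 m (b=L-a=12/5):
  y_2 = (R_Ax³/6 - M_Ax²/2 - M₀(x-a)²/2)/EI  [x>a] with R_A=-153/25, M_A=-51/25 = ((-153/25)·(12/5)³/6 - (-51/25)·(12/5)²/2 - (-17)·((12/5)-(8/5))²/2)/100000 = -272/9765625 m
Superposition: y = Σ y_i = -19931/468750000 m ≈ -0.000043 m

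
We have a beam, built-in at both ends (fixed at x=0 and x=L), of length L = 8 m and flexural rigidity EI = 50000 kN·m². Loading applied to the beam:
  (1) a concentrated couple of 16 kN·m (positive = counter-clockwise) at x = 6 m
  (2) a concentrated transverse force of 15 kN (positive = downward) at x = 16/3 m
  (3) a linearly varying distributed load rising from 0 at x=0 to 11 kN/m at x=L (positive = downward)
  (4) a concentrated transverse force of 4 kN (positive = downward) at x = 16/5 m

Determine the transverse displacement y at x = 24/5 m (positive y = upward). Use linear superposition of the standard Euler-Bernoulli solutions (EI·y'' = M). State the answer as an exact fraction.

Load 1 — applied couple M₀=16 kN·m at a=6 m (b=L-a=2):
  y_1 = (R_Ax³/6 - M_Ax²/2)/EI  [x≤a] with R_A=9/4, M_A=5 = ((9/4)·(24/5)³/6 - 5·(24/5)²/2)/50000 = -126/390625 m
Load 2 — point force P=15 kN at a=16/3 m (b=L-a=8/3):
  y_2 = -Pb²x²(3aL-(3a+b)x)/(6L³EI)  [x≤a] = -15·(8/3)²·(24/5)²·(3·(16/3)·8-(3·(16/3)+(8/3))·(24/5))/(6·8³·50000) = -48/78125 m
Load 3 — triangular load w₀=11 kN/m (0→w₀ over full span):
  y_3 = -w₀x²(L-x)²(x+2L)/(120LEI) = -11·(24/5)²·(8-(24/5))²·((24/5)+2·8)/(120·8·50000) = -54912/48828125 m
Load 4 — point force P=4 kN at a=16/5 m (b=L-a=24/5):
  y_4 = -Pa²(L-x)²(3bL-(3b+a)(L-x))/(6L³EI)  [x>a] = -4·(16/5)²·(8-(24/5))²·(3·(24/5)·8-(3·(24/5)+(16/5))·(8-(24/5)))/(6·8³·50000) = -23552/146484375 m
Superposition: y = Σ y_i = -325538/146484375 m ≈ -0.002222 m

y(24/5) = -325538/146484375 m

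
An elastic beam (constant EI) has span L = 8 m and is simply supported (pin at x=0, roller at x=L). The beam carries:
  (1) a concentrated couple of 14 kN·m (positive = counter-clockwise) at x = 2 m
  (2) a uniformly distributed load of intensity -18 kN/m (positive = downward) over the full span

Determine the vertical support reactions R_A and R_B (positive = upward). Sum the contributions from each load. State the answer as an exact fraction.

R_A = -281/4 kN, R_B = -295/4 kN

Load 1 — applied couple M₀=14 kN·m at a=2 m (b=L-a=6):
  R_A = M₀/L = 14/8 = 7/4 kN
  R_B = -M₀/L = -14/8 = -7/4 kN
Load 2 — uniform load w=-18 kN/m over full span:
  R_A = wL/2 = (-18)·8/2 = -72 kN
  R_B = wL/2 = (-18)·8/2 = -72 kN
Superposition: R_A = -281/4 kN, R_B = -295/4 kN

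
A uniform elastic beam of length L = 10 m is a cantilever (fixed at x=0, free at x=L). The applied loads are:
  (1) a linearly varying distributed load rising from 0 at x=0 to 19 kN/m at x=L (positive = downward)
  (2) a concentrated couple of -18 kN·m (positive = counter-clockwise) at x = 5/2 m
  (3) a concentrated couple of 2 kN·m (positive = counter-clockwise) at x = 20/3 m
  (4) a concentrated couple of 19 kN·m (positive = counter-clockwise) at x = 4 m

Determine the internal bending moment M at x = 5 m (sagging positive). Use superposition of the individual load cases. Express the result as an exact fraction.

Load 1 — triangular load w₀=19 kN/m (0→w₀ over full span):
  M_1 = w₀Lx/2 - w₀L²/3 - w₀x³/(6L) = 19·10·5/2 - 19·10²/3 - 19·5³/(6·10) = -2375/12 kN·m
Load 2 — applied couple M₀=-18 kN·m at a=5/2 m (b=L-a=15/2):
  M_2 = 0  [x>a] = 0 kN·m
Load 3 — applied couple M₀=2 kN·m at a=20/3 m (b=L-a=10/3):
  M_3 = M₀  [x≤a] = 2 = 2 kN·m
Load 4 — applied couple M₀=19 kN·m at a=4 m (b=L-a=6):
  M_4 = 0  [x>a] = 0 kN·m
Superposition: M = Σ M_i = -2351/12 kN·m ≈ -195.916667 kN·m

M(5) = -2351/12 kN·m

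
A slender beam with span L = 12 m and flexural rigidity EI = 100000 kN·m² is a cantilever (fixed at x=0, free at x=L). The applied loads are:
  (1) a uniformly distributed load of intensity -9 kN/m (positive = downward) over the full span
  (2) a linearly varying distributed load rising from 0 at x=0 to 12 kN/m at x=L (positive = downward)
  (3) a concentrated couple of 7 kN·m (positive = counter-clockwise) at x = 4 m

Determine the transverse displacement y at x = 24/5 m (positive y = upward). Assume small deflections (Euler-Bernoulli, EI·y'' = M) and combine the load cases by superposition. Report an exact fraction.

y(24/5) = 824453/195312500 m

Load 1 — uniform load w=-9 kN/m over full span:
  y_1 = -wx²(x²-4Lx+6L²)/(24EI) = -(-9)·(24/5)²·((24/5)²-4·12·(24/5)+6·12²)/(24·100000) = 110808/1953125 m
Load 2 — triangular load w₀=12 kN/m (0→w₀ over full span):
  y_2 = (w₀Lx³/12-w₀L²x²/6-w₀x⁵/(120L))/EI = (12·12·(24/5)³/12-12·12²·(24/5)²/6-12·(24/5)⁵/(120·12))/100000 = -2602368/48828125 m
Load 3 — applied couple M₀=7 kN·m at a=4 m (b=L-a=8):
  y_3 = M₀a(2x-a)/(2EI)  [x>a] = 7·4·(2·(24/5)-4)/(2·100000) = 49/62500 m
Superposition: y = Σ y_i = 824453/195312500 m ≈ 0.004221 m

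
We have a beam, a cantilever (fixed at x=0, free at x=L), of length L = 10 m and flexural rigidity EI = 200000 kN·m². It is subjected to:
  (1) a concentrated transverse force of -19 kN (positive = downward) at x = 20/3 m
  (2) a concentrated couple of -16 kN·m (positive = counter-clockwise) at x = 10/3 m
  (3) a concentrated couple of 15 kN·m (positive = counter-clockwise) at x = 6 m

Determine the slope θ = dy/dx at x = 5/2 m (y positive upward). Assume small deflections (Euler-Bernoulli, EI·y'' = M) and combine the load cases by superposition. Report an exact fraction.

θ(5/2) = 1223/960000 rad

Load 1 — point force P=-19 kN at a=20/3 m (b=L-a=10/3):
  θ_1 = -Px(2a-x)/(2EI)  [x≤a] = -(-19)·(5/2)·(2·(20/3)-(5/2))/(2·200000) = 247/192000 rad
Load 2 — applied couple M₀=-16 kN·m at a=10/3 m (b=L-a=20/3):
  θ_2 = M₀x/EI  [x≤a] = (-16)·(5/2)/200000 = -1/5000 rad
Load 3 — applied couple M₀=15 kN·m at a=6 m (b=L-a=4):
  θ_3 = M₀x/EI  [x≤a] = 15·(5/2)/200000 = 3/16000 rad
Superposition: θ = Σ θ_i = 1223/960000 rad ≈ 0.001274 rad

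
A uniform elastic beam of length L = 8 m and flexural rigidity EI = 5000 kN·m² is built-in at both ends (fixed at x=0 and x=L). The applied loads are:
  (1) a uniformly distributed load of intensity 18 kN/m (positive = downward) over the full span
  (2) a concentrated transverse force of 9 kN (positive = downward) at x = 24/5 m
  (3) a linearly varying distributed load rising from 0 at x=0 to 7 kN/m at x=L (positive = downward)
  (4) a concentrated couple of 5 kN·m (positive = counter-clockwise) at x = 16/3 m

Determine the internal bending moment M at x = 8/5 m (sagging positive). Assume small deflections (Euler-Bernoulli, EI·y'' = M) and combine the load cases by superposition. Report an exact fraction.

Load 1 — uniform load w=18 kN/m over full span:
  M_1 = wLx/2 - wL²/12 - wx²/2 = 18·8·(8/5)/2 - 18·8²/12 - 18·(8/5)²/2 = -96/25 kN·m
Load 2 — point force P=9 kN at a=24/5 m (b=L-a=16/5):
  M_2 = Pb²(3a+b)x/L³ - Pab²/L²  [x≤a] = 9·(16/5)²·(3·(24/5)+(16/5))·(8/5)/8³ - 9·(24/5)·(16/5)²/8² = -1152/625 kN·m
Load 3 — triangular load w₀=7 kN/m (0→w₀ over full span):
  M_3 = 3w₀Lx/20 - w₀L²/30 - w₀x³/(6L) = 3·7·8·(8/5)/20 - 7·8²/30 - 7·(8/5)³/(6·8) = -784/375 kN·m
Load 4 — applied couple M₀=5 kN·m at a=16/3 m (b=L-a=8/3):
  M_4 = R_Ax - M_A  [x≤a] with R_A=5/6, M_A=5/3 = (5/6)·(8/5) - (5/3) = -1/3 kN·m
Superposition: M = Σ M_i = -5067/625 kN·m ≈ -8.107200 kN·m

M(8/5) = -5067/625 kN·m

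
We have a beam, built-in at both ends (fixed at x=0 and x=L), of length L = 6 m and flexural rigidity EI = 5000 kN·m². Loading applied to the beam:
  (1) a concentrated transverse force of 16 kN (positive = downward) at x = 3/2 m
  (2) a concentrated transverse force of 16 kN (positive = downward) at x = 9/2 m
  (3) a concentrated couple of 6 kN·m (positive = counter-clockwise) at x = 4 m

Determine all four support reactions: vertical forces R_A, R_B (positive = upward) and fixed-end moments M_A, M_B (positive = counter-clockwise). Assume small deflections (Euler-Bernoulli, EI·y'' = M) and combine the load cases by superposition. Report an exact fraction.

Load 1 — point force P=16 kN at a=3/2 m (b=L-a=9/2):
  R_A = Pb²(3a+b)/L³ = 16·(9/2)²·(3·(3/2)+(9/2))/6³ = 27/2 kN
  M_A = Pab²/L² = 16·(3/2)·(9/2)²/6² = 27/2 kN·m
  R_B = Pa²(a+3b)/L³ = 16·(3/2)²·((3/2)+3·(9/2))/6³ = 5/2 kN
  M_B = -Pa²b/L² = -16·(3/2)²·(9/2)/6² = -9/2 kN·m
Load 2 — point force P=16 kN at a=9/2 m (b=L-a=3/2):
  R_A = Pb²(3a+b)/L³ = 16·(3/2)²·(3·(9/2)+(3/2))/6³ = 5/2 kN
  M_A = Pab²/L² = 16·(9/2)·(3/2)²/6² = 9/2 kN·m
  R_B = Pa²(a+3b)/L³ = 16·(9/2)²·((9/2)+3·(3/2))/6³ = 27/2 kN
  M_B = -Pa²b/L² = -16·(9/2)²·(3/2)/6² = -27/2 kN·m
Load 3 — applied couple M₀=6 kN·m at a=4 m (b=L-a=2):
  R_A = 6M₀ab/L³ = 6·6·4·2/6³ = 4/3 kN
  M_A = M₀b(2a-b)/L² = 6·2·(2·4-2)/6² = 2 kN·m
  R_B = -6M₀ab/L³ = -6·6·4·2/6³ = -4/3 kN
  M_B = M₀a(2b-a)/L² = 6·4·(2·2-4)/6² = 0 kN·m
Superposition: R_A = 52/3 kN, M_A = 20 kN·m, R_B = 44/3 kN, M_B = -18 kN·m

R_A = 52/3 kN, M_A = 20 kN·m, R_B = 44/3 kN, M_B = -18 kN·m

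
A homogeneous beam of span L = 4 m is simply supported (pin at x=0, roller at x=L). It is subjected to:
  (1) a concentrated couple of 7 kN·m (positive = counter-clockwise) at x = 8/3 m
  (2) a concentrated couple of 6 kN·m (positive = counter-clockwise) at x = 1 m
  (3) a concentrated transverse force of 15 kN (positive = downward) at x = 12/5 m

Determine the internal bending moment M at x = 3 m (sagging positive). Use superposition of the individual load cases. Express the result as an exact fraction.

Load 1 — applied couple M₀=7 kN·m at a=8/3 m (b=L-a=4/3):
  M_1 = M₀x/L - M₀  [x>a] = 7·3/4 - 7 = -7/4 kN·m
Load 2 — applied couple M₀=6 kN·m at a=1 m (b=L-a=3):
  M_2 = M₀x/L - M₀  [x>a] = 6·3/4 - 6 = -3/2 kN·m
Load 3 — point force P=15 kN at a=12/5 m (b=L-a=8/5):
  M_3 = Pa(L-x)/L  [x>a] = 15·(12/5)·(4-3)/4 = 9 kN·m
Superposition: M = Σ M_i = 23/4 kN·m ≈ 5.750000 kN·m

M(3) = 23/4 kN·m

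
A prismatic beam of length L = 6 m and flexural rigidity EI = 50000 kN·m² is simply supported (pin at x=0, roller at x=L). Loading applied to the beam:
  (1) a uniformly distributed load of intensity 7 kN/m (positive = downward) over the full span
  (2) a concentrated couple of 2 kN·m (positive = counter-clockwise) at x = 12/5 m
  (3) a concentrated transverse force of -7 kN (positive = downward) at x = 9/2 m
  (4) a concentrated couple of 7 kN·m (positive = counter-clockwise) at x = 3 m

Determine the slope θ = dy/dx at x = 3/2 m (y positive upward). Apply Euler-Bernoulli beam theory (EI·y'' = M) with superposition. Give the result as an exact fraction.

θ(3/2) = -1767/2500000 rad

Load 1 — uniform load w=7 kN/m over full span:
  θ_1 = -w(L³-6Lx²+4x³)/(24EI) = -7·(6³-6·6·(3/2)²+4·(3/2)³)/(24·50000) = -693/800000 rad
Load 2 — applied couple M₀=2 kN·m at a=12/5 m (b=L-a=18/5):
  θ_2 = (M₀x²/(2L)+C₁)/EI  [x≤a] with C₁=M₀(3b²-L²)/(6L)=4/25 = (2·(3/2)²/(2·6)+(4/25))/50000 = 107/10000000 rad
Load 3 — point force P=-7 kN at a=9/2 m (b=L-a=3/2):
  θ_3 = -Pb(L²-b²-3x²)/(6LEI)  [x≤a] = -(-7)·(3/2)·(6²-(3/2)²-3·(3/2)²)/(6·6·50000) = 63/400000 rad
Load 4 — applied couple M₀=7 kN·m at a=3 m (b=L-a=3):
  θ_4 = (M₀x²/(2L)+C₁)/EI  [x≤a] with C₁=M₀(3b²-L²)/(6L)=-7/4 = (7·(3/2)²/(2·6)+(-7/4))/50000 = -7/800000 rad
Superposition: θ = Σ θ_i = -1767/2500000 rad ≈ -0.000707 rad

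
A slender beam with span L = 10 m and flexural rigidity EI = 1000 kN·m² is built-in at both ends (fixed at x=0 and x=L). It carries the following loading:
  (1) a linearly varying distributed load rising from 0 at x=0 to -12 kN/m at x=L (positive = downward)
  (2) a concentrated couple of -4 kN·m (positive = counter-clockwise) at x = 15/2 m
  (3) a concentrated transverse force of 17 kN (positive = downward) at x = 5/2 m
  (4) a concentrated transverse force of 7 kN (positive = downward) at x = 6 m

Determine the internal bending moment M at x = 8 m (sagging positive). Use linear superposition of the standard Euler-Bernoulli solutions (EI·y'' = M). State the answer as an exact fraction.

Load 1 — triangular load w₀=-12 kN/m (0→w₀ over full span):
  M_1 = 3w₀Lx/20 - w₀L²/30 - w₀x³/(6L) = 3·(-12)·10·8/20 - (-12)·10²/30 - (-12)·8³/(6·10) = -8/5 kN·m
Load 2 — applied couple M₀=-4 kN·m at a=15/2 m (b=L-a=5/2):
  M_2 = R_Ax - M_A - M₀  [x>a] with R_A=-9/20, M_A=-5/4 = (-9/20)·8 - (-5/4) - (-4) = 33/20 kN·m
Load 3 — point force P=17 kN at a=5/2 m (b=L-a=15/2):
  M_3 = Pa²(a+3b)(L-x)/L³ - Pa²b/L²  [x>a] = 17·(5/2)²·((5/2)+3·(15/2))·(10-8)/10³ - 17·(5/2)²·(15/2)/10² = -85/32 kN·m
Load 4 — point force P=7 kN at a=6 m (b=L-a=4):
  M_4 = Pa²(a+3b)(L-x)/L³ - Pa²b/L²  [x>a] = 7·6²·(6+3·4)·(10-8)/10³ - 7·6²·4/10² = -126/125 kN·m
Superposition: M = Σ M_i = -14457/4000 kN·m ≈ -3.614250 kN·m

M(8) = -14457/4000 kN·m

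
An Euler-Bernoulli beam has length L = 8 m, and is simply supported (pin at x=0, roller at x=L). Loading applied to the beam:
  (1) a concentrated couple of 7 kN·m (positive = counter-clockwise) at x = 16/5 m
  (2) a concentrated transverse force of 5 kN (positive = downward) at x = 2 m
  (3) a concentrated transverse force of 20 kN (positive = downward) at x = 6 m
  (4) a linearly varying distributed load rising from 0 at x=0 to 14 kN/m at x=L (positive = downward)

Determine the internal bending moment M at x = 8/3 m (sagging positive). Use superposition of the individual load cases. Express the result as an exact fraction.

Load 1 — applied couple M₀=7 kN·m at a=16/5 m (b=L-a=24/5):
  M_1 = M₀x/L  [x≤a] = 7·(8/3)/8 = 7/3 kN·m
Load 2 — point force P=5 kN at a=2 m (b=L-a=6):
  M_2 = Pa(L-x)/L  [x>a] = 5·2·(8-(8/3))/8 = 20/3 kN·m
Load 3 — point force P=20 kN at a=6 m (b=L-a=2):
  M_3 = Pbx/L  [x≤a] = 20·2·(8/3)/8 = 40/3 kN·m
Load 4 — triangular load w₀=14 kN/m (0→w₀ over full span):
  M_4 = w₀Lx/6 - w₀x³/(6L) = 14·8·(8/3)/6 - 14·(8/3)³/(6·8) = 3584/81 kN·m
Superposition: M = Σ M_i = 5393/81 kN·m ≈ 66.580247 kN·m

M(8/3) = 5393/81 kN·m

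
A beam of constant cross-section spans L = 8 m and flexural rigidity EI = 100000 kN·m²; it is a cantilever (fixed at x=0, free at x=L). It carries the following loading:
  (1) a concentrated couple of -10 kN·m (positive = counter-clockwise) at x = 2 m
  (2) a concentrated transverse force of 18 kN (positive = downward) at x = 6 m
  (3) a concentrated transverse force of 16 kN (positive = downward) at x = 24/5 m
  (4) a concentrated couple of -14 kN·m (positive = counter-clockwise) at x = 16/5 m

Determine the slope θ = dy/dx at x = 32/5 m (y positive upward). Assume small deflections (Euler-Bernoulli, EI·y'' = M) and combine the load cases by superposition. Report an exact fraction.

Load 1 — applied couple M₀=-10 kN·m at a=2 m (b=L-a=6):
  θ_1 = M₀a/EI  [x>a] = (-10)·2/100000 = -1/5000 rad
Load 2 — point force P=18 kN at a=6 m (b=L-a=2):
  θ_2 = -Pa²/(2EI)  [x>a] = -18·6²/(2·100000) = -81/25000 rad
Load 3 — point force P=16 kN at a=24/5 m (b=L-a=16/5):
  θ_3 = -Pa²/(2EI)  [x>a] = -16·(24/5)²/(2·100000) = -144/78125 rad
Load 4 — applied couple M₀=-14 kN·m at a=16/5 m (b=L-a=24/5):
  θ_4 = M₀a/EI  [x>a] = (-14)·(16/5)/100000 = -7/15625 rad
Superposition: θ = Σ θ_i = -1791/312500 rad ≈ -0.005731 rad

θ(32/5) = -1791/312500 rad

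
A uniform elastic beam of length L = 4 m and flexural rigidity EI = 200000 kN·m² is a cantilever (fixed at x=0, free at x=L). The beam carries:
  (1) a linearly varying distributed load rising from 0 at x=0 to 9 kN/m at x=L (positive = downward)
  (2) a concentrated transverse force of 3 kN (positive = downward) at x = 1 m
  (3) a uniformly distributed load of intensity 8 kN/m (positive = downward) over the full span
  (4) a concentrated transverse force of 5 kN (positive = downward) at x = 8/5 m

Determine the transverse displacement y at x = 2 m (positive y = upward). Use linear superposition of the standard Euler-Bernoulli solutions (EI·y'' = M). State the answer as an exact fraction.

y(2) = -26273/30000000 m

Load 1 — triangular load w₀=9 kN/m (0→w₀ over full span):
  y_1 = (w₀Lx³/12-w₀L²x²/6-w₀x⁵/(120L))/EI = (9·4·2³/12-9·4²·2²/6-9·2⁵/(120·4))/200000 = -363/1000000 m
Load 2 — point force P=3 kN at a=1 m (b=L-a=3):
  y_2 = -Pa²(3x-a)/(6EI)  [x>a] = -3·1²·(3·2-1)/(6·200000) = -1/80000 m
Load 3 — uniform load w=8 kN/m over full span:
  y_3 = -wx²(x²-4Lx+6L²)/(24EI) = -8·2²·(2²-4·4·2+6·4²)/(24·200000) = -17/37500 m
Load 4 — point force P=5 kN at a=8/5 m (b=L-a=12/5):
  y_4 = -Pa²(3x-a)/(6EI)  [x>a] = -5·(8/5)²·(3·2-(8/5))/(6·200000) = -11/234375 m
Superposition: y = Σ y_i = -26273/30000000 m ≈ -0.000876 m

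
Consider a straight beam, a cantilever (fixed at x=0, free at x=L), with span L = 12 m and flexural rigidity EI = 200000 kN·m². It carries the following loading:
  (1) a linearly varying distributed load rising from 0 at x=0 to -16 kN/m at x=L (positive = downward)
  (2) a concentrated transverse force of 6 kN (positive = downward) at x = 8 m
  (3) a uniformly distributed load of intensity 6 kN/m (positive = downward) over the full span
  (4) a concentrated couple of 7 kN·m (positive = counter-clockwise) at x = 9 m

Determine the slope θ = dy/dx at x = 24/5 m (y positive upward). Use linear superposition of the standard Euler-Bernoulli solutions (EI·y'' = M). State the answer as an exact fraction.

Load 1 — triangular load w₀=-16 kN/m (0→w₀ over full span):
  θ_1 = (w₀Lx²/4-w₀L²x/3-w₀x⁴/(24L))/EI = ((-16)·12·(24/5)²/4-(-16)·12²·(24/5)/3-(-16)·(24/5)⁴/(24·12))/200000 = 25488/1953125 rad
Load 2 — point force P=6 kN at a=8 m (b=L-a=4):
  θ_2 = -Px(2a-x)/(2EI)  [x≤a] = -6·(24/5)·(2·8-(24/5))/(2·200000) = -63/78125 rad
Load 3 — uniform load w=6 kN/m over full span:
  θ_3 = -wx(x²-3Lx+3L²)/(6EI) = -6·(24/5)·((24/5)²-3·12·(24/5)+3·12²)/(6·200000) = -2646/390625 rad
Load 4 — applied couple M₀=7 kN·m at a=9 m (b=L-a=3):
  θ_4 = M₀x/EI  [x≤a] = 7·(24/5)/200000 = 21/125000 rad
Superposition: θ = Σ θ_i = 88089/15625000 rad ≈ 0.005638 rad

θ(24/5) = 88089/15625000 rad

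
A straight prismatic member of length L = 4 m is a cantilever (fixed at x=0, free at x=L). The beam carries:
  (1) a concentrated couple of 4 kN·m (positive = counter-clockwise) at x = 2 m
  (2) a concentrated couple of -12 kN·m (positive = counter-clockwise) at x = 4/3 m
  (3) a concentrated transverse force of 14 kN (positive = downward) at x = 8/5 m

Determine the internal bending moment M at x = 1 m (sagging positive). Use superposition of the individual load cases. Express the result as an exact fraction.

Load 1 — applied couple M₀=4 kN·m at a=2 m (b=L-a=2):
  M_1 = M₀  [x≤a] = 4 = 4 kN·m
Load 2 — applied couple M₀=-12 kN·m at a=4/3 m (b=L-a=8/3):
  M_2 = M₀  [x≤a] = (-12) = -12 kN·m
Load 3 — point force P=14 kN at a=8/5 m (b=L-a=12/5):
  M_3 = -P(a-x)  [x≤a] = -14·((8/5)-1) = -42/5 kN·m
Superposition: M = Σ M_i = -82/5 kN·m ≈ -16.400000 kN·m

M(1) = -82/5 kN·m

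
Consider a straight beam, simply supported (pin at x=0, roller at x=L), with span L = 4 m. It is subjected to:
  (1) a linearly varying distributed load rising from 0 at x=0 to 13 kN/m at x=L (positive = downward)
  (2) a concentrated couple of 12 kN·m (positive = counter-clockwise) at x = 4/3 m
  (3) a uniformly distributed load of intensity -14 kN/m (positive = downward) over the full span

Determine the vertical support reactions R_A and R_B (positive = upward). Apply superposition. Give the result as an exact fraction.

Load 1 — triangular load w₀=13 kN/m (0→w₀ over full span):
  R_A = w₀L/6 = 13·4/6 = 26/3 kN
  R_B = w₀L/3 = 13·4/3 = 52/3 kN
Load 2 — applied couple M₀=12 kN·m at a=4/3 m (b=L-a=8/3):
  R_A = M₀/L = 12/4 = 3 kN
  R_B = -M₀/L = -12/4 = -3 kN
Load 3 — uniform load w=-14 kN/m over full span:
  R_A = wL/2 = (-14)·4/2 = -28 kN
  R_B = wL/2 = (-14)·4/2 = -28 kN
Superposition: R_A = -49/3 kN, R_B = -41/3 kN

R_A = -49/3 kN, R_B = -41/3 kN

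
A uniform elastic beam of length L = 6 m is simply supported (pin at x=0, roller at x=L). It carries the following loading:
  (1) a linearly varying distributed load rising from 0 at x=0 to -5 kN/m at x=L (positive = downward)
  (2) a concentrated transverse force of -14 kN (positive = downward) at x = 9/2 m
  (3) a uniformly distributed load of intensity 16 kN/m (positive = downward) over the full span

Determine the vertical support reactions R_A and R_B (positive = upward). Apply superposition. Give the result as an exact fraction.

Load 1 — triangular load w₀=-5 kN/m (0→w₀ over full span):
  R_A = w₀L/6 = (-5)·6/6 = -5 kN
  R_B = w₀L/3 = (-5)·6/3 = -10 kN
Load 2 — point force P=-14 kN at a=9/2 m (b=L-a=3/2):
  R_A = Pb/L = (-14)·(3/2)/6 = -7/2 kN
  R_B = Pa/L = (-14)·(9/2)/6 = -21/2 kN
Load 3 — uniform load w=16 kN/m over full span:
  R_A = wL/2 = 16·6/2 = 48 kN
  R_B = wL/2 = 16·6/2 = 48 kN
Superposition: R_A = 79/2 kN, R_B = 55/2 kN

R_A = 79/2 kN, R_B = 55/2 kN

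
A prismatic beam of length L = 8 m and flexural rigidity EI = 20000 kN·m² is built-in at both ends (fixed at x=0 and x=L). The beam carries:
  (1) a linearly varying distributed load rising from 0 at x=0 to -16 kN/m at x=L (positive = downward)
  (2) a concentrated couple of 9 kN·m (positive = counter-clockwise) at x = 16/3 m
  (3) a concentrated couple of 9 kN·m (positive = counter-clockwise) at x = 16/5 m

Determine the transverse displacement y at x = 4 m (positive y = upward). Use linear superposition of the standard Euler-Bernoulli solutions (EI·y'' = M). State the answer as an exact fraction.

Load 1 — triangular load w₀=-16 kN/m (0→w₀ over full span):
  y_1 = -w₀x²(L-x)²(x+2L)/(120LEI) = -(-16)·4²·(8-4)²·(4+2·8)/(120·8·20000) = 8/1875 m
Load 2 — applied couple M₀=9 kN·m at a=16/3 m (b=L-a=8/3):
  y_2 = (R_Ax³/6 - M_Ax²/2)/EI  [x≤a] with R_A=3/2, M_A=3 = ((3/2)·4³/6 - 3·4²/2)/20000 = -1/2500 m
Load 3 — applied couple M₀=9 kN·m at a=16/5 m (b=L-a=24/5):
  y_3 = (R_Ax³/6 - M_Ax²/2 - M₀(x-a)²/2)/EI  [x>a] with R_A=81/50, M_A=27/25 = ((81/50)·4³/6 - (27/25)·4²/2 - 9·(4-(16/5))²/2)/20000 = 9/31250 m
Superposition: y = Σ y_i = 779/187500 m ≈ 0.004155 m

y(4) = 779/187500 m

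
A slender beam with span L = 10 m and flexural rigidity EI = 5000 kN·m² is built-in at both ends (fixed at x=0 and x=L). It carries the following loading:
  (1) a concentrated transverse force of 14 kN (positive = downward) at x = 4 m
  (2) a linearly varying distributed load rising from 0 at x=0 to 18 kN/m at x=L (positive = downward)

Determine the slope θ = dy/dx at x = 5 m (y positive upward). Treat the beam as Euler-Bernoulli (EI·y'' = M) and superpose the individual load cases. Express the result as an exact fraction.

Load 1 — point force P=14 kN at a=4 m (b=L-a=6):
  θ_1 = Pa²(L-x)(2bL-(3b+a)(L-x))/(2L³EI)  [x>a] = 14·4²·(10-5)·(2·6·10-(3·6+4)·(10-5))/(2·10³·5000) = 7/6250 rad
Load 2 — triangular load w₀=18 kN/m (0→w₀ over full span):
  θ_2 = -w₀(2x(L-x)(L-2x)(x+2L)+x²(L-x)²)/(120LEI) = -18·(2·5·(10-5)·(10-2·5)·(5+2·10)+5²·(10-5)²)/(120·10·5000) = -3/1600 rad
Superposition: θ = Σ θ_i = -151/200000 rad ≈ -0.000755 rad

θ(5) = -151/200000 rad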